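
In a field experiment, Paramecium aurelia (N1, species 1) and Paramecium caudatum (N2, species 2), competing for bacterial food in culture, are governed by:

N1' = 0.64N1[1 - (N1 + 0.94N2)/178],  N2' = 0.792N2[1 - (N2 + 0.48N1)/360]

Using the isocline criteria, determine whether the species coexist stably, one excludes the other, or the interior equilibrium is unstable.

Compare the nullcline intercepts: K1/α12 = 178/0.94 = 189 < K2 = 360; K2/α21 = 360/0.48 = 750 > K1 = 178.
Since the inequalities point opposite ways, species 2 can invade but species 1 cannot.

species 2 excludes species 1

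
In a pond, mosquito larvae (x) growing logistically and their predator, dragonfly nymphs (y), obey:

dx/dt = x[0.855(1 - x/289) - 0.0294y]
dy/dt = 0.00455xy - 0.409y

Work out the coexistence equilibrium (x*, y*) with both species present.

x* ≈ 89.9, y* ≈ 20

From dy/dt = 0 with y > 0: 0.00455x* = 0.409, so x* = 89.9.
Substitute into dx/dt = 0: 0.855(1 - 89.9/289) = 0.0294y*.
The bracket is 0.689, giving y* = 0.589/0.0294 = 20.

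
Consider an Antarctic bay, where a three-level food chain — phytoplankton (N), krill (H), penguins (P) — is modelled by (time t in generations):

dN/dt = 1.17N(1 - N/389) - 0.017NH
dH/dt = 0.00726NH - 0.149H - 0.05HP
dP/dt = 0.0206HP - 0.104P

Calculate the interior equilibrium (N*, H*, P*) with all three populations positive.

From dP/dt = 0: 0.0206H* = 0.104, so H* = 5.05.
From dN/dt = 0: 1.17(1 - N*/389) = 0.017·5.05, giving N* = 389·(1 - 0.0734) = 360.
From dH/dt = 0: 0.00726·360 - 0.149 = 0.05P*, so P* = 2.47/0.05 = 49.4.

N* ≈ 360, H* ≈ 5.05, P* ≈ 49.4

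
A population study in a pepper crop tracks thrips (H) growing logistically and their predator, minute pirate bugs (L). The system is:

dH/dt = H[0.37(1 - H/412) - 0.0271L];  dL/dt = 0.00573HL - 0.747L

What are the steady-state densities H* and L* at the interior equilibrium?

From dL/dt = 0 with L > 0: 0.00573H* = 0.747, so H* = 130.
Substitute into dH/dt = 0: 0.37(1 - 130/412) = 0.0271L*.
The bracket is 0.684, giving L* = 0.253/0.0271 = 9.33.

H* ≈ 130, L* ≈ 9.33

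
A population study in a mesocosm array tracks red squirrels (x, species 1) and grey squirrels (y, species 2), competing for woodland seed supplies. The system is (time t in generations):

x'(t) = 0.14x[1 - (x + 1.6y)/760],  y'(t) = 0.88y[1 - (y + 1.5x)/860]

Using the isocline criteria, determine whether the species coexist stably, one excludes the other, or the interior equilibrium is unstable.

unstable coexistence (outcome depends on initial conditions)

Compare the nullcline intercepts: K1/α12 = 760/1.6 = 475 < K2 = 860; K2/α21 = 860/1.5 = 573 < K1 = 760.
Since both are reversed, neither can invade when rare; the interior point is a saddle.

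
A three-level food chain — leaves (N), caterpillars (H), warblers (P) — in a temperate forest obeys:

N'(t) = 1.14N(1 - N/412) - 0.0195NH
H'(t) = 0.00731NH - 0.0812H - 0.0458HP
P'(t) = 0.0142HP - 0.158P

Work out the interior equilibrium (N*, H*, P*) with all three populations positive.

N* ≈ 334, H* ≈ 11.1, P* ≈ 51.5

From dP/dt = 0: 0.0142H* = 0.158, so H* = 11.1.
From dN/dt = 0: 1.14(1 - N*/412) = 0.0195·11.1, giving N* = 412·(1 - 0.19) = 334.
From dH/dt = 0: 0.00731·334 - 0.0812 = 0.0458P*, so P* = 2.36/0.0458 = 51.5.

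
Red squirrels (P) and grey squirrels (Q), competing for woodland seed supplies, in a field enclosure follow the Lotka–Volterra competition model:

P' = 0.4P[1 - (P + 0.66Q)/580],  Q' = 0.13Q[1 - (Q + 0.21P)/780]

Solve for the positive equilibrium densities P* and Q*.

P* ≈ 75.7, Q* ≈ 764

Setting both brackets to zero gives the nullclines P + 0.66Q = 580 and 0.21P + Q = 780.
Substituting Q = 780 - 0.21P into the first: P(1 - 0.66·0.21) = 580 - 0.66·780.
So P* = 65.2/0.861 = 75.7, and then Q* = 780 - 0.21·75.7 = 764.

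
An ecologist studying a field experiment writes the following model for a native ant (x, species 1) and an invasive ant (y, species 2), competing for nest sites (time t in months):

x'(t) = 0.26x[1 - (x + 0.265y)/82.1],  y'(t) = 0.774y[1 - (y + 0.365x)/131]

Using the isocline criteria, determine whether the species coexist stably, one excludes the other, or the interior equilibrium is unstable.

stable coexistence

Compare the nullcline intercepts: K1/α12 = 82.1/0.265 = 310 > K2 = 131; K2/α21 = 131/0.365 = 359 > K1 = 82.1.
Since both inequalities hold, each species can invade when rare, so the interior equilibrium is stable.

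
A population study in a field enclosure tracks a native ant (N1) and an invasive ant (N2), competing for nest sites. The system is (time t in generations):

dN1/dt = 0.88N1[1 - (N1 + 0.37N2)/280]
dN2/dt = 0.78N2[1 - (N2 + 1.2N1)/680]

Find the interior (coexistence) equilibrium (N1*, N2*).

Setting both brackets to zero gives the nullclines N1 + 0.37N2 = 280 and 1.2N1 + N2 = 680.
Substituting N2 = 680 - 1.2N1 into the first: N1(1 - 0.37·1.2) = 280 - 0.37·680.
So N1* = 28.4/0.556 = 51.1, and then N2* = 680 - 1.2·51.1 = 619.

N1* ≈ 51.1, N2* ≈ 619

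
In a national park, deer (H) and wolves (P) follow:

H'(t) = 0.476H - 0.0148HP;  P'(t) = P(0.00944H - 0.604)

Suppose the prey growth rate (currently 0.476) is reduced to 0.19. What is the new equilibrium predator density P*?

At the interior fixed point, setting dH/dt = 0 with H > 0 fixes P* = (prey growth rate)/(HP coefficient) — independent of the other coefficients.
With the change, P* = 0.19/0.0148 = 12.8; it falls from 32.2.

P* ≈ 12.8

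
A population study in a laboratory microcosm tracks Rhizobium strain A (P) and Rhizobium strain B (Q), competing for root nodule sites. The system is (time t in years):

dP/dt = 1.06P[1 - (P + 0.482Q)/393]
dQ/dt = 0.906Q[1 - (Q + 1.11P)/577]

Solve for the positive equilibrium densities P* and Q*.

Setting both brackets to zero gives the nullclines P + 0.482Q = 393 and 1.11P + Q = 577.
Substituting Q = 577 - 1.11P into the first: P(1 - 0.482·1.11) = 393 - 0.482·577.
So P* = 115/0.465 = 247, and then Q* = 577 - 1.11·247 = 303.

P* ≈ 247, Q* ≈ 303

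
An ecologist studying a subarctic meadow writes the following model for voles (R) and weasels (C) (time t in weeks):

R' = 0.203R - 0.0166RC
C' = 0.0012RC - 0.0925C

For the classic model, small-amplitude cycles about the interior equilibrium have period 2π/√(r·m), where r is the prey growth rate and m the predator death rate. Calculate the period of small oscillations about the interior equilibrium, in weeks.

Here r = 0.203 and m = 0.0925, so r·m = 0.0188.
ω = √0.0188 = 0.137 per week, hence T = 2π/ω ≈ 45.9 weeks.

T ≈ 45.9 weeks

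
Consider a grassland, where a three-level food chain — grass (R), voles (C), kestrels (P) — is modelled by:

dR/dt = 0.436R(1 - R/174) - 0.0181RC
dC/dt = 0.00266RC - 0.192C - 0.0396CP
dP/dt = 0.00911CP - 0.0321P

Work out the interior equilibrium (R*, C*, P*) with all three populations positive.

R* ≈ 149, C* ≈ 3.52, P* ≈ 5.13

From dP/dt = 0: 0.00911C* = 0.0321, so C* = 3.52.
From dR/dt = 0: 0.436(1 - R*/174) = 0.0181·3.52, giving R* = 174·(1 - 0.146) = 149.
From dC/dt = 0: 0.00266·149 - 0.192 = 0.0396P*, so P* = 0.203/0.0396 = 5.13.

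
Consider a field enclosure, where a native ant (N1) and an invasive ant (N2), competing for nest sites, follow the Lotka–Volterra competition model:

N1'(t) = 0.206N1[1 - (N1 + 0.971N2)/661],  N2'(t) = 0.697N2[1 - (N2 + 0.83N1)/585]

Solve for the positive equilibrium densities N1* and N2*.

Setting both brackets to zero gives the nullclines N1 + 0.971N2 = 661 and 0.83N1 + N2 = 585.
Substituting N2 = 585 - 0.83N1 into the first: N1(1 - 0.971·0.83) = 661 - 0.971·585.
So N1* = 93/0.194 = 479, and then N2* = 585 - 0.83·479 = 187.

N1* ≈ 479, N2* ≈ 187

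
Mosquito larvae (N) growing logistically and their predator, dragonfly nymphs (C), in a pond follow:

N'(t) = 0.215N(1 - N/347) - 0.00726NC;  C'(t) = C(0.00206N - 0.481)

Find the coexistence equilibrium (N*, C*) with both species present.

N* ≈ 233, C* ≈ 9.69

From dC/dt = 0 with C > 0: 0.00206N* = 0.481, so N* = 233.
Substitute into dN/dt = 0: 0.215(1 - 233/347) = 0.00726C*.
The bracket is 0.327, giving C* = 0.0703/0.00726 = 9.69.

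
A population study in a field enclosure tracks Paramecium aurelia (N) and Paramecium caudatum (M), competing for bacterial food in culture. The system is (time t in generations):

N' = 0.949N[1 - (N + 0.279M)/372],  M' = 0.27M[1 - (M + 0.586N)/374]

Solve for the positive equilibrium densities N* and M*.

N* ≈ 320, M* ≈ 186

Setting both brackets to zero gives the nullclines N + 0.279M = 372 and 0.586N + M = 374.
Substituting M = 374 - 0.586N into the first: N(1 - 0.279·0.586) = 372 - 0.279·374.
So N* = 268/0.837 = 320, and then M* = 374 - 0.586·320 = 186.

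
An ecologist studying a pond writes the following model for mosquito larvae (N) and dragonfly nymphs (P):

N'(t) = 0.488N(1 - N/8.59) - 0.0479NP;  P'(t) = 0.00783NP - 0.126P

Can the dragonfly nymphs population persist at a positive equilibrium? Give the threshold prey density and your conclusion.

Threshold N = 16.1; K < 16.1, so no, the predator goes extinct.

The predator equation gives dP/dt > 0 only when N > 0.126/0.00783 = 16.1.
Without the predator, N → K = 8.59. Since 8.59 < 16.1, the predator cannot invade.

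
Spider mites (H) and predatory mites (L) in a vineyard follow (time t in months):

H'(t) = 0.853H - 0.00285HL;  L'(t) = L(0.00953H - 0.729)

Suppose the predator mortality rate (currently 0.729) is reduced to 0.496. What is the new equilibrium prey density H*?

H* ≈ 52

At the interior fixed point, setting dL/dt = 0 with L > 0 fixes H* = (predator death rate)/(HL coefficient) — independent of the other coefficients.
With the change, H* = 0.496/0.00953 = 52; it falls from 76.5.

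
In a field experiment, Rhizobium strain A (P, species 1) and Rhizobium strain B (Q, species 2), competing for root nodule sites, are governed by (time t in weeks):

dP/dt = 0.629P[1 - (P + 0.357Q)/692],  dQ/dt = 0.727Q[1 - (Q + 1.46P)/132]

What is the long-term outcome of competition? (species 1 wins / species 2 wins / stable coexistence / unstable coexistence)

Compare the nullcline intercepts: K1/α12 = 692/0.357 = 1940 > K2 = 132; K2/α21 = 132/1.46 = 90.4 < K1 = 692.
Since the inequalities point opposite ways, species 1 can invade but species 2 cannot.

species 1 excludes species 2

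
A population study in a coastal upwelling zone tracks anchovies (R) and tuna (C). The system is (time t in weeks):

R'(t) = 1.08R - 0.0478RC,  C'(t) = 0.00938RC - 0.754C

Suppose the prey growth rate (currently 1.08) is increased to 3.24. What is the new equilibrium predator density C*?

At the interior fixed point, setting dR/dt = 0 with R > 0 fixes C* = (prey growth rate)/(RC coefficient) — independent of the other coefficients.
With the change, C* = 3.24/0.0478 = 67.8; it rises from 22.6.

C* ≈ 67.8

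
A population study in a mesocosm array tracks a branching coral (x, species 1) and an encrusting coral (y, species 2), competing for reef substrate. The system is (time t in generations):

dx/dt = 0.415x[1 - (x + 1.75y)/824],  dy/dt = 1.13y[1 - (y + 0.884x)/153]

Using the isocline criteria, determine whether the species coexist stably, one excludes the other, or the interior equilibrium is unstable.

Compare the nullcline intercepts: K1/α12 = 824/1.75 = 471 > K2 = 153; K2/α21 = 153/0.884 = 173 < K1 = 824.
Since the inequalities point opposite ways, species 1 can invade but species 2 cannot.

species 1 excludes species 2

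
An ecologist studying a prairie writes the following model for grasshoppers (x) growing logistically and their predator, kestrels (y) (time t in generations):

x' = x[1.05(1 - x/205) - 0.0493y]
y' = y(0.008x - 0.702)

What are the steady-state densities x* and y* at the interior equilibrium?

From dy/dt = 0 with y > 0: 0.008x* = 0.702, so x* = 87.7.
Substitute into dx/dt = 0: 1.05(1 - 87.7/205) = 0.0493y*.
The bracket is 0.572, giving y* = 0.601/0.0493 = 12.2.

x* ≈ 87.7, y* ≈ 12.2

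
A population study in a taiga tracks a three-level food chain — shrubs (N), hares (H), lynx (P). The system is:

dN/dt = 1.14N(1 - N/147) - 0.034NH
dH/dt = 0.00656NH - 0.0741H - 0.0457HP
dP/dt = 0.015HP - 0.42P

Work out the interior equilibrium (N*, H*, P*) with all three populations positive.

N* ≈ 24.2, H* ≈ 28, P* ≈ 1.86

From dP/dt = 0: 0.015H* = 0.42, so H* = 28.
From dN/dt = 0: 1.14(1 - N*/147) = 0.034·28, giving N* = 147·(1 - 0.835) = 24.2.
From dH/dt = 0: 0.00656·24.2 - 0.0741 = 0.0457P*, so P* = 0.0849/0.0457 = 1.86.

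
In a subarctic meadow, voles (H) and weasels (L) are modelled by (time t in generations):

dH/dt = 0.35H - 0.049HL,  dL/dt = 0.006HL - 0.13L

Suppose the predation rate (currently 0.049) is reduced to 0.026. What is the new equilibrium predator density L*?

At the interior fixed point, setting dH/dt = 0 with H > 0 fixes L* = (prey growth rate)/(HL coefficient) — independent of the other coefficients.
With the change, L* = 0.35/0.026 = 13.5; it rises from 7.14.

L* ≈ 13.5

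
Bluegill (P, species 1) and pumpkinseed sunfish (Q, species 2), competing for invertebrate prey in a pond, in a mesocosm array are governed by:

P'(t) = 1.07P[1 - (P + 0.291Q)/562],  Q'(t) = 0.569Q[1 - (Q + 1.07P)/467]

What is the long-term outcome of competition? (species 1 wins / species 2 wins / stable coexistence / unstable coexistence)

species 1 excludes species 2

Compare the nullcline intercepts: K1/α12 = 562/0.291 = 1930 > K2 = 467; K2/α21 = 467/1.07 = 436 < K1 = 562.
Since the inequalities point opposite ways, species 1 can invade but species 2 cannot.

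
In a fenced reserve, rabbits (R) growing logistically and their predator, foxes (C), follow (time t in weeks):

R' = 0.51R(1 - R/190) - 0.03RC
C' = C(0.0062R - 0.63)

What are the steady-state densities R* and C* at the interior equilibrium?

R* ≈ 102, C* ≈ 7.91

From dC/dt = 0 with C > 0: 0.0062R* = 0.63, so R* = 102.
Substitute into dR/dt = 0: 0.51(1 - 102/190) = 0.03C*.
The bracket is 0.465, giving C* = 0.237/0.03 = 7.91.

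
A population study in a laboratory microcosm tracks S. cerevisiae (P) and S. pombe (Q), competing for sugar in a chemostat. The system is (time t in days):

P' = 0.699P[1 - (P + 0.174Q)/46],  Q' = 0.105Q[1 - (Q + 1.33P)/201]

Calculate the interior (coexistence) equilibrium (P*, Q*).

Setting both brackets to zero gives the nullclines P + 0.174Q = 46 and 1.33P + Q = 201.
Substituting Q = 201 - 1.33P into the first: P(1 - 0.174·1.33) = 46 - 0.174·201.
So P* = 11/0.769 = 14.3, and then Q* = 201 - 1.33·14.3 = 182.

P* ≈ 14.3, Q* ≈ 182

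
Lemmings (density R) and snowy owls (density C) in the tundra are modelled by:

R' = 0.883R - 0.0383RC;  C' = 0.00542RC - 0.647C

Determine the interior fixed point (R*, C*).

Set dC/dt = 0 with C > 0: 0.00542R - 0.647 = 0, so R* = 0.647/0.00542 = 119.
Set dR/dt = 0 with R > 0: 0.883 - 0.0383C = 0, so C* = 0.883/0.0383 = 23.1.

R* ≈ 119, C* ≈ 23.1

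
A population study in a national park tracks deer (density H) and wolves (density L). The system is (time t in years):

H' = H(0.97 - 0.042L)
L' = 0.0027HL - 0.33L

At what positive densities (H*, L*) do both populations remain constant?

H* ≈ 122, L* ≈ 23.1

Set dL/dt = 0 with L > 0: 0.0027H - 0.33 = 0, so H* = 0.33/0.0027 = 122.
Set dH/dt = 0 with H > 0: 0.97 - 0.042L = 0, so L* = 0.97/0.042 = 23.1.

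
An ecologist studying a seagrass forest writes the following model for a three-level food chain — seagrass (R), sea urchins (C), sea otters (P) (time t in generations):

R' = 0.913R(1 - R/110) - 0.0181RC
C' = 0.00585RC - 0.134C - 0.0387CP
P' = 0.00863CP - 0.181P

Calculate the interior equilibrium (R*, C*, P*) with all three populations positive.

From dP/dt = 0: 0.00863C* = 0.181, so C* = 21.
From dR/dt = 0: 0.913(1 - R*/110) = 0.0181·21, giving R* = 110·(1 - 0.416) = 64.3.
From dC/dt = 0: 0.00585·64.3 - 0.134 = 0.0387P*, so P* = 0.242/0.0387 = 6.25.

R* ≈ 64.3, C* ≈ 21, P* ≈ 6.25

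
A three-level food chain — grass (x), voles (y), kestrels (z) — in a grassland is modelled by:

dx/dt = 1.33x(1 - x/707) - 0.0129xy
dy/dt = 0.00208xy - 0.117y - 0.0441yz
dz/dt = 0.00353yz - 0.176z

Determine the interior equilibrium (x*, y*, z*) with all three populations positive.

x* ≈ 365, y* ≈ 49.9, z* ≈ 14.6

From dz/dt = 0: 0.00353y* = 0.176, so y* = 49.9.
From dx/dt = 0: 1.33(1 - x*/707) = 0.0129·49.9, giving x* = 707·(1 - 0.484) = 365.
From dy/dt = 0: 0.00208·365 - 0.117 = 0.0441z*, so z* = 0.642/0.0441 = 14.6.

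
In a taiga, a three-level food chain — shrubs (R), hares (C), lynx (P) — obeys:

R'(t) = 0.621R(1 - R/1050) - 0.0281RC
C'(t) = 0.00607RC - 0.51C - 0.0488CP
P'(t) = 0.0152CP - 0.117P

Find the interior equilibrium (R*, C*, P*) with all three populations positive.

From dP/dt = 0: 0.0152C* = 0.117, so C* = 7.7.
From dR/dt = 0: 0.621(1 - R*/1050) = 0.0281·7.7, giving R* = 1050·(1 - 0.348) = 684.
From dC/dt = 0: 0.00607·684 - 0.51 = 0.0488P*, so P* = 3.64/0.0488 = 74.7.

R* ≈ 684, C* ≈ 7.7, P* ≈ 74.7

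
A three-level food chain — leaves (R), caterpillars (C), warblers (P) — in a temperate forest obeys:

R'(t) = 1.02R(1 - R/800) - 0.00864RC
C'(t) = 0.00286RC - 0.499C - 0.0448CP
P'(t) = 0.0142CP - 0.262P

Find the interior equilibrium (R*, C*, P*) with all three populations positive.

R* ≈ 675, C* ≈ 18.5, P* ≈ 32

From dP/dt = 0: 0.0142C* = 0.262, so C* = 18.5.
From dR/dt = 0: 1.02(1 - R*/800) = 0.00864·18.5, giving R* = 800·(1 - 0.156) = 675.
From dC/dt = 0: 0.00286·675 - 0.499 = 0.0448P*, so P* = 1.43/0.0448 = 32.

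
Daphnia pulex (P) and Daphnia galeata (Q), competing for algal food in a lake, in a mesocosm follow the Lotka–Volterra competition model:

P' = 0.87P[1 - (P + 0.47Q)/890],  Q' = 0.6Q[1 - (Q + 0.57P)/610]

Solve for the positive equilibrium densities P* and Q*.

P* ≈ 824, Q* ≈ 140

Setting both brackets to zero gives the nullclines P + 0.47Q = 890 and 0.57P + Q = 610.
Substituting Q = 610 - 0.57P into the first: P(1 - 0.47·0.57) = 890 - 0.47·610.
So P* = 603/0.732 = 824, and then Q* = 610 - 0.57·824 = 140.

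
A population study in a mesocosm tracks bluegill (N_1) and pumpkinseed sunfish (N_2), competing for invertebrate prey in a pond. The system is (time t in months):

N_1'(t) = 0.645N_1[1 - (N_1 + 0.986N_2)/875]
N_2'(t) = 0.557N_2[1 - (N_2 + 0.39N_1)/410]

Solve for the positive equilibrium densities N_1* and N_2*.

Setting both brackets to zero gives the nullclines N_1 + 0.986N_2 = 875 and 0.39N_1 + N_2 = 410.
Substituting N_2 = 410 - 0.39N_1 into the first: N_1(1 - 0.986·0.39) = 875 - 0.986·410.
So N_1* = 471/0.615 = 765, and then N_2* = 410 - 0.39·765 = 112.

N_1* ≈ 765, N_2* ≈ 112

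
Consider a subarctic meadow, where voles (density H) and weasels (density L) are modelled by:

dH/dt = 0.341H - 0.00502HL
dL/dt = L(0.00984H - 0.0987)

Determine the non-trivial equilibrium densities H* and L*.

H* ≈ 10, L* ≈ 67.9

Set dL/dt = 0 with L > 0: 0.00984H - 0.0987 = 0, so H* = 0.0987/0.00984 = 10.
Set dH/dt = 0 with H > 0: 0.341 - 0.00502L = 0, so L* = 0.341/0.00502 = 67.9.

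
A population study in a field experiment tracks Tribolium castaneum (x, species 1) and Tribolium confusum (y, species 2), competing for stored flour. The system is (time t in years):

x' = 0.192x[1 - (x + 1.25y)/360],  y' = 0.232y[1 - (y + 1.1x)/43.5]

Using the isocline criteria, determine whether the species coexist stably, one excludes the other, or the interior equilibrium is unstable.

species 1 excludes species 2

Compare the nullcline intercepts: K1/α12 = 360/1.25 = 288 > K2 = 43.5; K2/α21 = 43.5/1.1 = 39.5 < K1 = 360.
Since the inequalities point opposite ways, species 1 can invade but species 2 cannot.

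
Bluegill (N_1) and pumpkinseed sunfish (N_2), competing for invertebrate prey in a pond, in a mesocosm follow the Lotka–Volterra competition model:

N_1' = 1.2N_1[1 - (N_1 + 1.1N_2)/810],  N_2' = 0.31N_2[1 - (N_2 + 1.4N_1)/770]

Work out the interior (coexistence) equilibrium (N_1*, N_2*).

N_1* ≈ 68.5, N_2* ≈ 674

Setting both brackets to zero gives the nullclines N_1 + 1.1N_2 = 810 and 1.4N_1 + N_2 = 770.
Substituting N_2 = 770 - 1.4N_1 into the first: N_1(1 - 1.1·1.4) = 810 - 1.1·770.
So N_1* = -37/-0.54 = 68.5, and then N_2* = 770 - 1.4·68.5 = 674.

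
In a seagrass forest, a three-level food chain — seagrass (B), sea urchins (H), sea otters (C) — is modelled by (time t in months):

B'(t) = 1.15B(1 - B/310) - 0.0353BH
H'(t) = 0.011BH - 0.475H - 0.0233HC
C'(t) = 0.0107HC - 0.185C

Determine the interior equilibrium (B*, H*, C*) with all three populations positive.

From dC/dt = 0: 0.0107H* = 0.185, so H* = 17.3.
From dB/dt = 0: 1.15(1 - B*/310) = 0.0353·17.3, giving B* = 310·(1 - 0.531) = 145.
From dH/dt = 0: 0.011·145 - 0.475 = 0.0233C*, so C* = 1.13/0.0233 = 48.3.

B* ≈ 145, H* ≈ 17.3, C* ≈ 48.3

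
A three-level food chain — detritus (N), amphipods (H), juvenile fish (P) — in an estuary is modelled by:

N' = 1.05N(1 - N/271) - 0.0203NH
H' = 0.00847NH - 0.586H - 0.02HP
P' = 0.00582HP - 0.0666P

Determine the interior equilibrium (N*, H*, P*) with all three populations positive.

From dP/dt = 0: 0.00582H* = 0.0666, so H* = 11.4.
From dN/dt = 0: 1.05(1 - N*/271) = 0.0203·11.4, giving N* = 271·(1 - 0.221) = 211.
From dH/dt = 0: 0.00847·211 - 0.586 = 0.02P*, so P* = 1.2/0.02 = 60.1.

N* ≈ 211, H* ≈ 11.4, P* ≈ 60.1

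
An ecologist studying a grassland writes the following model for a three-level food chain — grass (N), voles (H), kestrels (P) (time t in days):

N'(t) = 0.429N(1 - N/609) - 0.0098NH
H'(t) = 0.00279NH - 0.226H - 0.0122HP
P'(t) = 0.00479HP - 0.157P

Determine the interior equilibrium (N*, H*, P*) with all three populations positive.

From dP/dt = 0: 0.00479H* = 0.157, so H* = 32.8.
From dN/dt = 0: 0.429(1 - N*/609) = 0.0098·32.8, giving N* = 609·(1 - 0.749) = 153.
From dH/dt = 0: 0.00279·153 - 0.226 = 0.0122P*, so P* = 0.201/0.0122 = 16.5.

N* ≈ 153, H* ≈ 32.8, P* ≈ 16.5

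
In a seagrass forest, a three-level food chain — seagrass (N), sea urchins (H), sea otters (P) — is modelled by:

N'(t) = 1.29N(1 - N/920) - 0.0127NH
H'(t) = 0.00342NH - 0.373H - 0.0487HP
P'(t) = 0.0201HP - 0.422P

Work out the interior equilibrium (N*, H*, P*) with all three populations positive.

N* ≈ 730, H* ≈ 21, P* ≈ 43.6

From dP/dt = 0: 0.0201H* = 0.422, so H* = 21.
From dN/dt = 0: 1.29(1 - N*/920) = 0.0127·21, giving N* = 920·(1 - 0.207) = 730.
From dH/dt = 0: 0.00342·730 - 0.373 = 0.0487P*, so P* = 2.12/0.0487 = 43.6.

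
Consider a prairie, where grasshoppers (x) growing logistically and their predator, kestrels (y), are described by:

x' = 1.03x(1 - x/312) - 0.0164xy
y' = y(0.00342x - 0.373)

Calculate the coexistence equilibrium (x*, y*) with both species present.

From dy/dt = 0 with y > 0: 0.00342x* = 0.373, so x* = 109.
Substitute into dx/dt = 0: 1.03(1 - 109/312) = 0.0164y*.
The bracket is 0.65, giving y* = 0.67/0.0164 = 40.9.

x* ≈ 109, y* ≈ 40.9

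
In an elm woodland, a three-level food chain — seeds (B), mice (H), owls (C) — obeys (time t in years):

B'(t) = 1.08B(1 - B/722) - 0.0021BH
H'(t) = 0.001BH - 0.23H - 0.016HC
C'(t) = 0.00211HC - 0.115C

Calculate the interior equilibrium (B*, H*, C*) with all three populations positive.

From dC/dt = 0: 0.00211H* = 0.115, so H* = 54.5.
From dB/dt = 0: 1.08(1 - B*/722) = 0.0021·54.5, giving B* = 722·(1 - 0.106) = 645.
From dH/dt = 0: 0.001·645 - 0.23 = 0.016C*, so C* = 0.415/0.016 = 26.

B* ≈ 645, H* ≈ 54.5, C* ≈ 26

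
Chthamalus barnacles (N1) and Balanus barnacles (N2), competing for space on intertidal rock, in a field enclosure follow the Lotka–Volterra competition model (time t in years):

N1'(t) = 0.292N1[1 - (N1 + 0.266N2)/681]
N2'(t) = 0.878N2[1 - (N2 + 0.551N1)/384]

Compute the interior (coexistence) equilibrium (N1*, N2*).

N1* ≈ 678, N2* ≈ 10.3

Setting both brackets to zero gives the nullclines N1 + 0.266N2 = 681 and 0.551N1 + N2 = 384.
Substituting N2 = 384 - 0.551N1 into the first: N1(1 - 0.266·0.551) = 681 - 0.266·384.
So N1* = 579/0.853 = 678, and then N2* = 384 - 0.551·678 = 10.3.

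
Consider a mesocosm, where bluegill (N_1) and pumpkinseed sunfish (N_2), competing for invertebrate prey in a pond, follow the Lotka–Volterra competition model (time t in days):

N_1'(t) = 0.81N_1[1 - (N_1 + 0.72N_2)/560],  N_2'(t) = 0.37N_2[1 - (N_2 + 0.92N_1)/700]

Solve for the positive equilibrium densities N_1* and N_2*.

N_1* ≈ 166, N_2* ≈ 547

Setting both brackets to zero gives the nullclines N_1 + 0.72N_2 = 560 and 0.92N_1 + N_2 = 700.
Substituting N_2 = 700 - 0.92N_1 into the first: N_1(1 - 0.72·0.92) = 560 - 0.72·700.
So N_1* = 56/0.338 = 166, and then N_2* = 700 - 0.92·166 = 547.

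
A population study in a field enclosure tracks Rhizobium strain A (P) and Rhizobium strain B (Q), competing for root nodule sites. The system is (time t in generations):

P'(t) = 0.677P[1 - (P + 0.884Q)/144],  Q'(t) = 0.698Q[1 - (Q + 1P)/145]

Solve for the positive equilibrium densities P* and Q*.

Setting both brackets to zero gives the nullclines P + 0.884Q = 144 and 1P + Q = 145.
Substituting Q = 145 - 1P into the first: P(1 - 0.884·1) = 144 - 0.884·145.
So P* = 15.8/0.116 = 136, and then Q* = 145 - 1·136 = 8.62.

P* ≈ 136, Q* ≈ 8.62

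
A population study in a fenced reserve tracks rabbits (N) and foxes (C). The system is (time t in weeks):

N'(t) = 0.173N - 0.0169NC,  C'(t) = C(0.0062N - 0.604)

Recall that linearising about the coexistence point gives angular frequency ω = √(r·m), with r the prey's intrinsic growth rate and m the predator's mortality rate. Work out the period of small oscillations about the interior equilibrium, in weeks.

Here r = 0.173 and m = 0.604, so r·m = 0.104.
ω = √0.104 = 0.323 per week, hence T = 2π/ω ≈ 19.4 weeks.

T ≈ 19.4 weeks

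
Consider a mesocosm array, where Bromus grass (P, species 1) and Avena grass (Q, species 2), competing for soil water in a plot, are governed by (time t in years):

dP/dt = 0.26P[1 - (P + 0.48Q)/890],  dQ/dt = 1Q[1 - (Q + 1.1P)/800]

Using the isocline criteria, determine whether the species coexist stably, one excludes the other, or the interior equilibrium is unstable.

Compare the nullcline intercepts: K1/α12 = 890/0.48 = 1850 > K2 = 800; K2/α21 = 800/1.1 = 727 < K1 = 890.
Since the inequalities point opposite ways, species 1 can invade but species 2 cannot.

species 1 excludes species 2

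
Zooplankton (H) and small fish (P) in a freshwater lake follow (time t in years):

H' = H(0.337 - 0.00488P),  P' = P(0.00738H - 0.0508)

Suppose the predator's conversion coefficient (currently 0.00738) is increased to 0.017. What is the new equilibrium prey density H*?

At the interior fixed point, setting dP/dt = 0 with P > 0 fixes H* = (predator death rate)/(HP coefficient) — independent of the other coefficients.
With the change, H* = 0.0508/0.017 = 2.99; it falls from 6.88.

H* ≈ 2.99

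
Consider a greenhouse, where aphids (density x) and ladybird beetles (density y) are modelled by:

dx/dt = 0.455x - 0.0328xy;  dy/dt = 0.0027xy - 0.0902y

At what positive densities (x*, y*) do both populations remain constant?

Set dy/dt = 0 with y > 0: 0.0027x - 0.0902 = 0, so x* = 0.0902/0.0027 = 33.4.
Set dx/dt = 0 with x > 0: 0.455 - 0.0328y = 0, so y* = 0.455/0.0328 = 13.9.

x* ≈ 33.4, y* ≈ 13.9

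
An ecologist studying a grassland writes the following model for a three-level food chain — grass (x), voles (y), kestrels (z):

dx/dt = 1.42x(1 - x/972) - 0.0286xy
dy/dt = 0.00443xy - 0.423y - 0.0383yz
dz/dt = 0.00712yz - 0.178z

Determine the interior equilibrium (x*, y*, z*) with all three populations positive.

x* ≈ 483, y* ≈ 25, z* ≈ 44.8

From dz/dt = 0: 0.00712y* = 0.178, so y* = 25.
From dx/dt = 0: 1.42(1 - x*/972) = 0.0286·25, giving x* = 972·(1 - 0.504) = 483.
From dy/dt = 0: 0.00443·483 - 0.423 = 0.0383z*, so z* = 1.71/0.0383 = 44.8.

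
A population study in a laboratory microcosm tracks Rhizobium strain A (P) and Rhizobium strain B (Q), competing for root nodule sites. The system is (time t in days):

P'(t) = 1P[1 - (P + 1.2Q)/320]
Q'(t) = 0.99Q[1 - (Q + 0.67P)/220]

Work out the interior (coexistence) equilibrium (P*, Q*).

Setting both brackets to zero gives the nullclines P + 1.2Q = 320 and 0.67P + Q = 220.
Substituting Q = 220 - 0.67P into the first: P(1 - 1.2·0.67) = 320 - 1.2·220.
So P* = 56/0.196 = 286, and then Q* = 220 - 0.67·286 = 28.6.

P* ≈ 286, Q* ≈ 28.6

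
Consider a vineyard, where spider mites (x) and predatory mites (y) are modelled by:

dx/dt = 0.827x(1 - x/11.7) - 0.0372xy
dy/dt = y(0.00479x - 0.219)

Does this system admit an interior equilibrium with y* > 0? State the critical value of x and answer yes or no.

Threshold x = 45.7; K < 45.7, so no, the predator goes extinct.

The predator equation gives dy/dt > 0 only when x > 0.219/0.00479 = 45.7.
Without the predator, x → K = 11.7. Since 11.7 < 45.7, the predator cannot invade.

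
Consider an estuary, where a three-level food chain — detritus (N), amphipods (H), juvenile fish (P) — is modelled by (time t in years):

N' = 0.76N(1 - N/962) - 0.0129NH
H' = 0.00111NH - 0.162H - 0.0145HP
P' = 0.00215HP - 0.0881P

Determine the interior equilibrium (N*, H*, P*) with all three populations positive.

From dP/dt = 0: 0.00215H* = 0.0881, so H* = 41.
From dN/dt = 0: 0.76(1 - N*/962) = 0.0129·41, giving N* = 962·(1 - 0.696) = 293.
From dH/dt = 0: 0.00111·293 - 0.162 = 0.0145P*, so P* = 0.163/0.0145 = 11.2.

N* ≈ 293, H* ≈ 41, P* ≈ 11.2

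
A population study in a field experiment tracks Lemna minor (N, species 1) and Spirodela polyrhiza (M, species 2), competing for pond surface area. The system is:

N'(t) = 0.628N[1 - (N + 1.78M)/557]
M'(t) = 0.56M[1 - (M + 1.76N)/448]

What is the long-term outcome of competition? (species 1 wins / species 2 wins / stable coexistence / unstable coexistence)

unstable coexistence (outcome depends on initial conditions)

Compare the nullcline intercepts: K1/α12 = 557/1.78 = 313 < K2 = 448; K2/α21 = 448/1.76 = 255 < K1 = 557.
Since both are reversed, neither can invade when rare; the interior point is a saddle.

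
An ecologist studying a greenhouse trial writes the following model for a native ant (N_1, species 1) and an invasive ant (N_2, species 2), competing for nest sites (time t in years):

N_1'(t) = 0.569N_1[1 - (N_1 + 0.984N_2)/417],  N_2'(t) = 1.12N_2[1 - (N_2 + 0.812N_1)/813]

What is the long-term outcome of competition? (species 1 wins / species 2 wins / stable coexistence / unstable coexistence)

species 2 excludes species 1

Compare the nullcline intercepts: K1/α12 = 417/0.984 = 424 < K2 = 813; K2/α21 = 813/0.812 = 1000 > K1 = 417.
Since the inequalities point opposite ways, species 2 can invade but species 1 cannot.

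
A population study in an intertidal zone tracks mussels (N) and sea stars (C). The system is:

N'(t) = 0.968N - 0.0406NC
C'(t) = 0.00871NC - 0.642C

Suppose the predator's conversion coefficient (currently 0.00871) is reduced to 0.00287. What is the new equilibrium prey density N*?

N* ≈ 224

At the interior fixed point, setting dC/dt = 0 with C > 0 fixes N* = (predator death rate)/(NC coefficient) — independent of the other coefficients.
With the change, N* = 0.642/0.00287 = 224; it rises from 73.7.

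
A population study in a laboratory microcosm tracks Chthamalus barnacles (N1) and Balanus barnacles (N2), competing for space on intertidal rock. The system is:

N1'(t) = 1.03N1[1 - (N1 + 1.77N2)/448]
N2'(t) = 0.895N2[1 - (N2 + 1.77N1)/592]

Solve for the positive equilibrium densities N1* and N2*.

N1* ≈ 281, N2* ≈ 94.2

Setting both brackets to zero gives the nullclines N1 + 1.77N2 = 448 and 1.77N1 + N2 = 592.
Substituting N2 = 592 - 1.77N1 into the first: N1(1 - 1.77·1.77) = 448 - 1.77·592.
So N1* = -600/-2.13 = 281, and then N2* = 592 - 1.77·281 = 94.2.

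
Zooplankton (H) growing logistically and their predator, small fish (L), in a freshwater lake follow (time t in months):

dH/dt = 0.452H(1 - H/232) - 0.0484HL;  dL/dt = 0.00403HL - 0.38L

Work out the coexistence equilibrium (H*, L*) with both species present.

H* ≈ 94.3, L* ≈ 5.54

From dL/dt = 0 with L > 0: 0.00403H* = 0.38, so H* = 94.3.
Substitute into dH/dt = 0: 0.452(1 - 94.3/232) = 0.0484L*.
The bracket is 0.594, giving L* = 0.268/0.0484 = 5.54.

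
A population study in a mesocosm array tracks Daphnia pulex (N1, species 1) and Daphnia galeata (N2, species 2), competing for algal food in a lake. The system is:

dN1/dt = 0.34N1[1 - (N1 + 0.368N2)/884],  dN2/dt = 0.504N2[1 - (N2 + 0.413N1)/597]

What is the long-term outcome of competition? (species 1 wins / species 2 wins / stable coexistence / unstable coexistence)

stable coexistence

Compare the nullcline intercepts: K1/α12 = 884/0.368 = 2400 > K2 = 597; K2/α21 = 597/0.413 = 1450 > K1 = 884.
Since both inequalities hold, each species can invade when rare, so the interior equilibrium is stable.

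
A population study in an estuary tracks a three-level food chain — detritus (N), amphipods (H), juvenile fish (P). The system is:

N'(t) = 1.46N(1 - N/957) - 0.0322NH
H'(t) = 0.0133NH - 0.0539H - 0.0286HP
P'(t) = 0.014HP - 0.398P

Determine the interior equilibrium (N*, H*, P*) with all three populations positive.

N* ≈ 357, H* ≈ 28.4, P* ≈ 164

From dP/dt = 0: 0.014H* = 0.398, so H* = 28.4.
From dN/dt = 0: 1.46(1 - N*/957) = 0.0322·28.4, giving N* = 957·(1 - 0.627) = 357.
From dH/dt = 0: 0.0133·357 - 0.0539 = 0.0286P*, so P* = 4.69/0.0286 = 164.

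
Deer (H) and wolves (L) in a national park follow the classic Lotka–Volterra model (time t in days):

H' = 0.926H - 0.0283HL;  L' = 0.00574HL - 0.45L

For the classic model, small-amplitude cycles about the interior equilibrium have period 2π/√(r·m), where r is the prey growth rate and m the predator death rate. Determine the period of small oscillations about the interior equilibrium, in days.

T ≈ 9.73 days

Here r = 0.926 and m = 0.45, so r·m = 0.417.
ω = √0.417 = 0.646 per day, hence T = 2π/ω ≈ 9.73 days.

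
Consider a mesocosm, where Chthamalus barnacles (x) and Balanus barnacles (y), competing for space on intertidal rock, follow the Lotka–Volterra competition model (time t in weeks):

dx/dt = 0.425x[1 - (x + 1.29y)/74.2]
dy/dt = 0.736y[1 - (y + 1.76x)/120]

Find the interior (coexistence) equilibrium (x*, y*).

x* ≈ 63.4, y* ≈ 8.34

Setting both brackets to zero gives the nullclines x + 1.29y = 74.2 and 1.76x + y = 120.
Substituting y = 120 - 1.76x into the first: x(1 - 1.29·1.76) = 74.2 - 1.29·120.
So x* = -80.6/-1.27 = 63.4, and then y* = 120 - 1.76·63.4 = 8.34.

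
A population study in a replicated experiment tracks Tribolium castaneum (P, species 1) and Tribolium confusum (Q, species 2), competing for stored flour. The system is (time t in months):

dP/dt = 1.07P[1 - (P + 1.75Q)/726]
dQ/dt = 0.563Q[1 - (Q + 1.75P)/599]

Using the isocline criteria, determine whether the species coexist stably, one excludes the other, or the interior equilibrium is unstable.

unstable coexistence (outcome depends on initial conditions)

Compare the nullcline intercepts: K1/α12 = 726/1.75 = 415 < K2 = 599; K2/α21 = 599/1.75 = 342 < K1 = 726.
Since both are reversed, neither can invade when rare; the interior point is a saddle.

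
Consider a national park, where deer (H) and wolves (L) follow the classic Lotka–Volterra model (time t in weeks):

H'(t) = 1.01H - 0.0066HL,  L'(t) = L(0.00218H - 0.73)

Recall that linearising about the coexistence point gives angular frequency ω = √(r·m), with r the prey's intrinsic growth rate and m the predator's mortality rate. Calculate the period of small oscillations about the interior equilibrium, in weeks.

T ≈ 7.32 weeks

Here r = 1.01 and m = 0.73, so r·m = 0.737.
ω = √0.737 = 0.859 per week, hence T = 2π/ω ≈ 7.32 weeks.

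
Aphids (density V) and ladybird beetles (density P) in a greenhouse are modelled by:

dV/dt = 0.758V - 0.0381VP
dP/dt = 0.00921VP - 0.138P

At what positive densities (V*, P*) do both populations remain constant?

V* ≈ 15, P* ≈ 19.9

Set dP/dt = 0 with P > 0: 0.00921V - 0.138 = 0, so V* = 0.138/0.00921 = 15.
Set dV/dt = 0 with V > 0: 0.758 - 0.0381P = 0, so P* = 0.758/0.0381 = 19.9.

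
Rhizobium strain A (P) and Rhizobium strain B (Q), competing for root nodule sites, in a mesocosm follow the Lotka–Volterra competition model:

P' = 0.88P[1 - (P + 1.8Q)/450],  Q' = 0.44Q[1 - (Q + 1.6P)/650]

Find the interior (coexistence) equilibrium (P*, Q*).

P* ≈ 383, Q* ≈ 37.2

Setting both brackets to zero gives the nullclines P + 1.8Q = 450 and 1.6P + Q = 650.
Substituting Q = 650 - 1.6P into the first: P(1 - 1.8·1.6) = 450 - 1.8·650.
So P* = -720/-1.88 = 383, and then Q* = 650 - 1.6·383 = 37.2.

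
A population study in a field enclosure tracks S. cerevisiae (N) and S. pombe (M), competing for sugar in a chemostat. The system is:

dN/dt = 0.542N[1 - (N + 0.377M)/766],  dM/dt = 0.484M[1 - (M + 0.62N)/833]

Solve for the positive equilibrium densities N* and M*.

Setting both brackets to zero gives the nullclines N + 0.377M = 766 and 0.62N + M = 833.
Substituting M = 833 - 0.62N into the first: N(1 - 0.377·0.62) = 766 - 0.377·833.
So N* = 452/0.766 = 590, and then M* = 833 - 0.62·590 = 467.

N* ≈ 590, M* ≈ 467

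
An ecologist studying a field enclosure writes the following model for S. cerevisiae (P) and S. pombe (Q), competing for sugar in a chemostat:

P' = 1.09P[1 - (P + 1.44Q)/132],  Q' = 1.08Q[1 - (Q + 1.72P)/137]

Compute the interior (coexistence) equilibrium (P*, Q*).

Setting both brackets to zero gives the nullclines P + 1.44Q = 132 and 1.72P + Q = 137.
Substituting Q = 137 - 1.72P into the first: P(1 - 1.44·1.72) = 132 - 1.44·137.
So P* = -65.3/-1.48 = 44.2, and then Q* = 137 - 1.72·44.2 = 61.

P* ≈ 44.2, Q* ≈ 61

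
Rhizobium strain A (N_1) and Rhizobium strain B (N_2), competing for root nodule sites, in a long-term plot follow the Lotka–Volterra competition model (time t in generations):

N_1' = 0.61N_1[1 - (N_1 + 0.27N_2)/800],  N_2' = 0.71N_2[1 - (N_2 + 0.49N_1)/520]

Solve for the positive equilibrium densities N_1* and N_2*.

Setting both brackets to zero gives the nullclines N_1 + 0.27N_2 = 800 and 0.49N_1 + N_2 = 520.
Substituting N_2 = 520 - 0.49N_1 into the first: N_1(1 - 0.27·0.49) = 800 - 0.27·520.
So N_1* = 660/0.868 = 760, and then N_2* = 520 - 0.49·760 = 148.

N_1* ≈ 760, N_2* ≈ 148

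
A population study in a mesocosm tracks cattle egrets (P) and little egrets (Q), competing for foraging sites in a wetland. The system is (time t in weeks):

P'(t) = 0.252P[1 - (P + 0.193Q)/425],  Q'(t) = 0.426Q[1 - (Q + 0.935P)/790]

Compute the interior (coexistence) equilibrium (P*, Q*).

P* ≈ 333, Q* ≈ 479

Setting both brackets to zero gives the nullclines P + 0.193Q = 425 and 0.935P + Q = 790.
Substituting Q = 790 - 0.935P into the first: P(1 - 0.193·0.935) = 425 - 0.193·790.
So P* = 273/0.82 = 333, and then Q* = 790 - 0.935·333 = 479.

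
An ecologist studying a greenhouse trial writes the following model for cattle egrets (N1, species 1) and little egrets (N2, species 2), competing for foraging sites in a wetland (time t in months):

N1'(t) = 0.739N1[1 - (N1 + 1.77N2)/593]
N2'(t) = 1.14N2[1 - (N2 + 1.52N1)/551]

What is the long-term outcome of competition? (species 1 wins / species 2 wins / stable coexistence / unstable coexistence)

Compare the nullcline intercepts: K1/α12 = 593/1.77 = 335 < K2 = 551; K2/α21 = 551/1.52 = 362 < K1 = 593.
Since both are reversed, neither can invade when rare; the interior point is a saddle.

unstable coexistence (outcome depends on initial conditions)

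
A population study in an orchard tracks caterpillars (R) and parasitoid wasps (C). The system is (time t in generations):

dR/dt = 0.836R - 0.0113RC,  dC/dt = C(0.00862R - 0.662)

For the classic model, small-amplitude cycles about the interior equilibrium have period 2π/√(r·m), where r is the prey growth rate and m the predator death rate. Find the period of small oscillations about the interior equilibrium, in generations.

Here r = 0.836 and m = 0.662, so r·m = 0.553.
ω = √0.553 = 0.744 per generation, hence T = 2π/ω ≈ 8.45 generations.

T ≈ 8.45 generations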